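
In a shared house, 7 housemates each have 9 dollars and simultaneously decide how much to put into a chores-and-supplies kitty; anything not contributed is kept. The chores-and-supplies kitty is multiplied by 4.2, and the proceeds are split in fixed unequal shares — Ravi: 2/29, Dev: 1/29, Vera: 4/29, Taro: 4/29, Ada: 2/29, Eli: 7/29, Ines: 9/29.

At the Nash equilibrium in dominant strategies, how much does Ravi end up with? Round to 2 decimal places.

For player j, contributing a unit is worthwhile iff 4.2 × (j's share) ≥ 1, i.e. iff j's share is at least 0.2381.
Eli and Ines clear that bar, contributing 9 each; the remaining 5 contribute 0. Total contributed: 18.
Ravi keeps 9 and receives 4.2 × 18 × 2/29 = 5.21 from the chores-and-supplies kitty, for a payoff of 14.21.

14.21 dollars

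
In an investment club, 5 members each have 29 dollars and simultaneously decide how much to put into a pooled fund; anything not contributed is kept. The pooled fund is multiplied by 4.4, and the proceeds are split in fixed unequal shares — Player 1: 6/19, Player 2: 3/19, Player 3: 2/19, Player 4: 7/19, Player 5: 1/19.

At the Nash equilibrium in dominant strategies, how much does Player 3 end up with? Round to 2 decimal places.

Player j's private return per contributed unit is 4.4 × (j's share). Contributing is weakly dominant for j when that share is at least 1/4.4 = 0.2273, and contributing 0 is dominant otherwise.
The shares above 0.2273 belong to Player 1 and Player 4, contributing 29 each; the remaining 3 contribute 0. Total contributed: 58.
Player 3 keeps 29 and receives 4.4 × 58 × 2/19 = 26.86 from the pooled fund, for a payoff of 55.86.

55.86 dollars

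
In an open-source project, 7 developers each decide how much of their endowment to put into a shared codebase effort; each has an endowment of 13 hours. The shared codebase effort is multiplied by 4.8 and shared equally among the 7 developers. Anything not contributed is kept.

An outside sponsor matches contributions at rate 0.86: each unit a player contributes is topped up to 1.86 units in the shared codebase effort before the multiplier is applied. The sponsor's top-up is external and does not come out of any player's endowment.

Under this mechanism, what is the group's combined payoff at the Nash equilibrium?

812.45 hours

The effective private return per unit is now 4.8 × 1.86 / 7 = 1.2754 > 1, so every player's dominant strategy flips to full contribution.
So the Nash equilibrium is full contribution by all 7; the group earns 4.8 × 1.86 × 91 = 812.45.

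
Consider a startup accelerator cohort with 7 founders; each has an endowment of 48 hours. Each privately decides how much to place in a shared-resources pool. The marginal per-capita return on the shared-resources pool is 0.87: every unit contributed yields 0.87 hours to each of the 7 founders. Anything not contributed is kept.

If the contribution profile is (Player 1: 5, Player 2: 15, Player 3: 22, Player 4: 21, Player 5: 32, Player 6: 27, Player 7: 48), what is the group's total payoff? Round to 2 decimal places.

Total contributed: 5 + 15 + 22 + 21 + 32 + 27 + 48 = 170; total kept: 7 × 48 − 170 = 166.
The shared-resources pool pays out 0.87 × 7 × 170 = 1035.30 in aggregate.
Group total = 166 + 1035.30 = 1201.30.

1201.30 hours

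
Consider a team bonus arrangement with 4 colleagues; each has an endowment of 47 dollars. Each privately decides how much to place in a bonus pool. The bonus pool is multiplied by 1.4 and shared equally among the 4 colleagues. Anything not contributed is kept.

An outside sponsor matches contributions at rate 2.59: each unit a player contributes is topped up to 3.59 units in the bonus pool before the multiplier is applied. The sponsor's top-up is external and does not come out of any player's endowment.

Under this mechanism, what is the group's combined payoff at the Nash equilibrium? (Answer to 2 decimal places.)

944.89 dollars

Under the mechanism each unit contributed yields 1.4 × 3.59 / 4 = 1.2565 back to its contributor per unit of net cost, which exceeds 1, making full contribution the dominant choice for everyone.
At the Nash equilibrium everyone contributes 47. Group total payoff = 1.4 × 3.59 × 188 = 944.89.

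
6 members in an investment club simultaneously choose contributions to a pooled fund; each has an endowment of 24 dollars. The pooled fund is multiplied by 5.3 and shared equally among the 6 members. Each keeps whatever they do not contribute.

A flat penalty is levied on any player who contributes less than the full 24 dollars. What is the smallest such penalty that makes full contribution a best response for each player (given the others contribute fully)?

2.80 dollars

Given the others contribute fully, the best deviation is to contribute 0 (any partial contribution still incurs the fine and gives up units whose private return 0.8833 is below 1).
Deviating from 24 to 0 saves 24 dollars but forfeits the deviator's share of the drop in the pooled fund: 5.3/6 × 24 = 21.20.
So the deviation gain is 24 − 21.20 = 2.80, and the fine must be at least 2.80 dollars to wipe it out.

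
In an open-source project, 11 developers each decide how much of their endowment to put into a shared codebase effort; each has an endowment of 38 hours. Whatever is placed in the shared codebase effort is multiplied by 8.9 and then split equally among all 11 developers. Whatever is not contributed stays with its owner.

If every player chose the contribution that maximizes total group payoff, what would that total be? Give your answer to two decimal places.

Each contributed unit returns 8.900 to the group as a whole (0.8091 to each of 11 players), which exceeds 1, so the social optimum is full contribution: group total = 8.900 × 418 = 3720.20.

3720.20 hours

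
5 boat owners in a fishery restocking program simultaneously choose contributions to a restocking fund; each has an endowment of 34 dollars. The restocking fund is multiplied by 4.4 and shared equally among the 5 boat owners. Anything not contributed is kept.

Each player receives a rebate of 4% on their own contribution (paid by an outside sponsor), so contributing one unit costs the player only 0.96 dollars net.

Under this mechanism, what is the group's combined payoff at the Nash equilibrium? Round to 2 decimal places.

170.00 dollars

Even with the mechanism, each unit contributed returns only (4.4/5) / 0.96 = 0.9167 per unit of net cost, so contributing nothing is still dominant.
Everyone keeps their endowment and the group total is 5 × 34 = 170.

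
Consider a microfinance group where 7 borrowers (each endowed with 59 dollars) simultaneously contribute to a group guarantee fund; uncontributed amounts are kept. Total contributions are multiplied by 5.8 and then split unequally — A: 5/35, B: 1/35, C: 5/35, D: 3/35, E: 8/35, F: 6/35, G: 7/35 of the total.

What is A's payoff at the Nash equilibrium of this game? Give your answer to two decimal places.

A player with share s gets back 5.8·s per unit contributed, so full contribution is dominant for anyone with s > 1/5.8 = 0.1724 and zero contribution is dominant for anyone below.
The shares above 0.1724 belong to E and G, contributing 59 each; the remaining 5 contribute 0. Total contributed: 118.
A keeps 59 and receives 5.8 × 118 × 5/35 = 97.77 from the group guarantee fund, for a payoff of 156.77.

156.77 dollars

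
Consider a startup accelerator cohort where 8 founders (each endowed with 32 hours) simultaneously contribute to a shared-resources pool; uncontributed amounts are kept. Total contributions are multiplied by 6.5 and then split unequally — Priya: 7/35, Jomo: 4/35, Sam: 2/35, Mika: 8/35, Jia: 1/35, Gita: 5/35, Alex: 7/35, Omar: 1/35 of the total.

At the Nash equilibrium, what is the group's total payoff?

784.00 hours

A player with share s gets back 6.5·s per unit contributed, so full contribution is dominant for anyone with s > 1/6.5 = 0.1538 and zero contribution is dominant for anyone below.
The shares above 0.1538 belong to Priya, Mika and Alex, contributing 32 each; the remaining 5 contribute 0. Total contributed: 96.
The shared-resources pool pays out 6.5 × 96 = 624.00 in total (split across the unequal shares, but the aggregate is all that matters for the group sum).
The 5 free-riders keep 32 each, adding 160. Group total = 160 + 624.00 = 784.00.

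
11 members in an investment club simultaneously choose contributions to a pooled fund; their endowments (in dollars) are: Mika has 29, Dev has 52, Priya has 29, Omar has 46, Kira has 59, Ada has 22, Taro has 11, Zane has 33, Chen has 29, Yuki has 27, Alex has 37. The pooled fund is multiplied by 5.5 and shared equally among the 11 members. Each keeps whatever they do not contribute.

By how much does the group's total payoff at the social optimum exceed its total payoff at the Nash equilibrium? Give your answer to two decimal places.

The private return per contributed unit is 5.5/11 = 0.5000 < 1 for every player regardless of endowment, so the Nash equilibrium is zero contribution and the group total is Σ E_j = 29 + 52 + 29 + 46 + 59 + 22 + 11 + 33 + 29 + 27 + 37 = 374.
Each contributed unit returns 5.500 to the group, so the social optimum is full contribution by everyone: group total = 5.500 × 374 = 2057.00.
Efficiency loss = (5.500 − 1) × 374 = 1683.00.

1683.00 dollars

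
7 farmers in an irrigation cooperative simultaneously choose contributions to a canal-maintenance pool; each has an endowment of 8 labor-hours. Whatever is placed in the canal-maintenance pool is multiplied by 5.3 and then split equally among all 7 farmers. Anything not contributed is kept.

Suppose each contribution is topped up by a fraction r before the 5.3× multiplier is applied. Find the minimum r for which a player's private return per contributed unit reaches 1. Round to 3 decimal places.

With matching at rate r, one contributed unit becomes (1 + r) in the canal-maintenance pool and returns 5.3 × (1 + r) / 7 to the contributor.
Setting this equal to 1: 1 + r = 7/5.3 = 1.3208.
So the minimum matching rate is r = 1.3208 − 1 = 0.321.

0.321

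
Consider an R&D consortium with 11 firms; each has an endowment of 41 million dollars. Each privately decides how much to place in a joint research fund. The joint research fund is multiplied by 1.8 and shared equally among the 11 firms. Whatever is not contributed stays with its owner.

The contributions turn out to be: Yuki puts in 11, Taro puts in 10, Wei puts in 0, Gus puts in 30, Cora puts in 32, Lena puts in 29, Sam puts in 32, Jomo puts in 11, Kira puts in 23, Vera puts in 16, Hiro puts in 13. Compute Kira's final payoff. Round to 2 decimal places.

Total contributed: 11 + 10 + 0 + 30 + 32 + 29 + 32 + 11 + 23 + 16 + 13 = 207.
Each receives 1.8 × 207 / 11 = 33.87 from the joint research fund.
Kira keeps 41 − 23 = 18, so Kira's payoff is 18 + 33.87 = 51.87.

51.87 million dollars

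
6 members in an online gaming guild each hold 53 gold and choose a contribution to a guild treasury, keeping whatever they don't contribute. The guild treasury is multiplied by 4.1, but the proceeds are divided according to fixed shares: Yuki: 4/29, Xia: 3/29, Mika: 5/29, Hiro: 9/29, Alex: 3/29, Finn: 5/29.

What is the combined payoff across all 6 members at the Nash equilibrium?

Player j's private return per contributed unit is 4.1 × (j's share). Contributing is weakly dominant for j when that share is at least 1/4.1 = 0.2439, and contributing 0 is dominant otherwise.
Only Hiro (9/29) clears that bar, contributing 53; the remaining 5 contribute 0. Total contributed: 53.
The guild treasury pays out 4.1 × 53 = 217.30 in total (split across the unequal shares, but the aggregate is all that matters for the group sum).
The 5 free-riders keep 53 each, adding 265. Group total = 265 + 217.30 = 482.30.

482.30 gold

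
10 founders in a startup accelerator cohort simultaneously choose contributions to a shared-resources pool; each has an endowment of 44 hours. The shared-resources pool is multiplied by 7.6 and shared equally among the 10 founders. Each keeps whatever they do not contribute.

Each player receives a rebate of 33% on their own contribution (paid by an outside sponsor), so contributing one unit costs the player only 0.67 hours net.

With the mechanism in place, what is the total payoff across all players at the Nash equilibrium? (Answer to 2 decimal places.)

3489.20 hours

Under the mechanism each unit contributed yields (7.6/10) / 0.67 = 1.1343 back to its contributor per unit of net cost, which exceeds 1, making full contribution the dominant choice for everyone.
So the Nash equilibrium is full contribution by all 10; the group earns 10 × (44 × 0.33 + 7.6 × 44) = 3489.20.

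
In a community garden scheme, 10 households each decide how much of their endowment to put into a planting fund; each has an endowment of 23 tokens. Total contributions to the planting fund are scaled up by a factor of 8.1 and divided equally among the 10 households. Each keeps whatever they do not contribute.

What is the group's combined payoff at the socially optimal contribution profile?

1863.00 tokens

Each contributed unit returns 8.100 to the group as a whole (0.8100 to each of 10 players), which exceeds 1, so the social optimum is full contribution: group total = 8.100 × 230 = 1863.00.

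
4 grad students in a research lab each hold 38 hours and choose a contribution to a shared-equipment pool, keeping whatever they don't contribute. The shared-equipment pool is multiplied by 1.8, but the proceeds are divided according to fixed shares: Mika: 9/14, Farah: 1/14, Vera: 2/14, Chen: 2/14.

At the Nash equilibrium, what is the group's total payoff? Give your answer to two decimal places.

Each unit j contributes comes back to j as 1.8 × (j's share), so j prefers to contribute only if that share exceeds 1/1.8 = 0.5556; otherwise keeping the unit dominates.
Only Mika (9/14) clears that bar, contributing 38; the remaining 3 contribute 0. Total contributed: 38.
The shared-equipment pool pays out 1.8 × 38 = 68.40 in total (split across the unequal shares, but the aggregate is all that matters for the group sum).
The 3 free-riders keep 38 each, adding 114. Group total = 114 + 68.40 = 182.40.

182.40 hours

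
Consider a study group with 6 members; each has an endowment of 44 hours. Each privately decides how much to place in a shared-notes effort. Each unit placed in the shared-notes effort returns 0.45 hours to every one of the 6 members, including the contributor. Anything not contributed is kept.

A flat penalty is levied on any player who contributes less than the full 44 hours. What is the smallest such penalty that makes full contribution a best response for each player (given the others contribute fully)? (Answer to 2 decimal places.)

Given the others contribute fully, the best deviation is to contribute 0 (any partial contribution still incurs the fine and gives up units whose private return 0.45 is below 1).
Deviating from 44 to 0 saves 44 hours but forfeits the deviator's share of the drop in the shared-notes effort: 0.45 × 44 = 19.80.
So the deviation gain is 44 − 19.80 = 24.20, and the fine must be at least 24.20 hours to wipe it out.

24.20 hours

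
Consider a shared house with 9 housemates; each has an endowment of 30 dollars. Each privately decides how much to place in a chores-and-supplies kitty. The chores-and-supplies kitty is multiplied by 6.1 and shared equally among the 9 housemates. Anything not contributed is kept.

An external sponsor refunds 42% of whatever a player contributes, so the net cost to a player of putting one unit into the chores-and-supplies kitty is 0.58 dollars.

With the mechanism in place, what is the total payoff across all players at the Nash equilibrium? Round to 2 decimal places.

1760.40 dollars

The effective private return per unit is now (6.1/9) / 0.58 = 1.1686 > 1, so every player's dominant strategy flips to full contribution.
So the Nash equilibrium is full contribution by all 9; the group earns 9 × (30 × 0.42 + 6.1 × 30) = 1760.40.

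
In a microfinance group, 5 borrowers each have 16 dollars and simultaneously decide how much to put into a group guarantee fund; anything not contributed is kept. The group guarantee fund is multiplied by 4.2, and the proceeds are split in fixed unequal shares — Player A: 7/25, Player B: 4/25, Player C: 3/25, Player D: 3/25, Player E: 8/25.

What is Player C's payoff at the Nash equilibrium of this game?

A player with share s gets back 4.2·s per unit contributed, so full contribution is dominant for anyone with s > 1/4.2 = 0.2381 and zero contribution is dominant for anyone below.
Player A and Player E are above the threshold, contributing 16 each; the remaining 3 contribute 0. Total contributed: 32.
Player C keeps 16 and receives 4.2 × 32 × 3/25 = 16.13 from the group guarantee fund, for a payoff of 32.13.

32.13 dollars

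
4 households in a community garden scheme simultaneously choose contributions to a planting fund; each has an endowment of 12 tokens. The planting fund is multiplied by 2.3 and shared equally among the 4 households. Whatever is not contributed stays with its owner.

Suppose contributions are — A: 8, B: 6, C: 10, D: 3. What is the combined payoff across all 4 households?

83.10 tokens

Total contributed: 8 + 6 + 10 + 3 = 27; total kept: 4 × 12 − 27 = 21.
The planting fund pays out 2.3 × 27 = 62.10 in aggregate.
Group total = 21 + 62.10 = 83.10.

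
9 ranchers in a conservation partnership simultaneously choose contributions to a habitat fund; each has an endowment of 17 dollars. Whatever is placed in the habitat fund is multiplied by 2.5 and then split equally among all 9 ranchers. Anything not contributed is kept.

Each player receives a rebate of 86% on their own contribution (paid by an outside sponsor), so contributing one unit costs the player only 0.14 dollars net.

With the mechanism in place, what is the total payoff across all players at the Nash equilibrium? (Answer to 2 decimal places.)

The effective private return per unit is now (2.5/9) / 0.14 = 1.9841 > 1, so every player's dominant strategy flips to full contribution.
So the Nash equilibrium is full contribution by all 9; the group earns 9 × (17 × 0.86 + 2.5 × 17) = 514.08.

514.08 dollars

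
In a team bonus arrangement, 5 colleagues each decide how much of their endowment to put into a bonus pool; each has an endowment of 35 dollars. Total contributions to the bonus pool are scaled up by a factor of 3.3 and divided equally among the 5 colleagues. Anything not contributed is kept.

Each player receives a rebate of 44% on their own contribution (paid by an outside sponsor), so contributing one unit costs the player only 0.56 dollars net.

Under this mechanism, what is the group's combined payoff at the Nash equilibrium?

Under the mechanism each unit contributed yields (3.3/5) / 0.56 = 1.1786 back to its contributor per unit of net cost, which exceeds 1, making full contribution the dominant choice for everyone.
So the Nash equilibrium is full contribution by all 5; the group earns 5 × (35 × 0.44 + 3.3 × 35) = 654.50.

654.50 dollars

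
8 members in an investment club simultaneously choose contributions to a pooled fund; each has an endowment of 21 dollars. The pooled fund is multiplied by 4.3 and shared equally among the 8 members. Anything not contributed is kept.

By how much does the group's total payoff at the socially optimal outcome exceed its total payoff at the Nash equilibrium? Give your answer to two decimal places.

554.40 dollars

Each contributed unit returns 4.3/8 = 0.5375 to its contributor — below 1 — so contributing 0 is dominant for every player. At the Nash equilibrium everyone keeps their 21, and the group total is 8 × 21 = 168.
Each contributed unit returns 4.300 to the group as a whole (0.5375 to each of 8 players), which exceeds 1, so the social optimum is full contribution: group total = 4.300 × 168 = 722.40.
Efficiency loss = 722.40 − 168 = 554.40.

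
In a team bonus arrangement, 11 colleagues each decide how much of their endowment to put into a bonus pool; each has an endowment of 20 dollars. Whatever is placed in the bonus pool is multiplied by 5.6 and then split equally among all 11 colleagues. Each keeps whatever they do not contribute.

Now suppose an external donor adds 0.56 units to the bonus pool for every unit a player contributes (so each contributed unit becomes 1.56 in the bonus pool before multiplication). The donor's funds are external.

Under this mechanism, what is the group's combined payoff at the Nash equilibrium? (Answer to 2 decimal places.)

220.00 dollars

The effective private return is 5.6 × 1.56 / 11 = 0.7942, which is still under 1, so the mechanism doesn't change anyone's dominant strategy: zero contribution.
Everyone keeps their endowment and the group total is 11 × 20 = 220.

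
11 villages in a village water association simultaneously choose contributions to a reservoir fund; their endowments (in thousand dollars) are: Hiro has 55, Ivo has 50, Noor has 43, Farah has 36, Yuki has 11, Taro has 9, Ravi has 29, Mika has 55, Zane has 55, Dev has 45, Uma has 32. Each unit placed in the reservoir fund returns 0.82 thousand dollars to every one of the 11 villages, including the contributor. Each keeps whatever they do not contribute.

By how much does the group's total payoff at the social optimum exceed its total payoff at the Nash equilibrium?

The private return per contributed unit is 0.82 < 1 for everyone, so the Nash equilibrium is zero contribution and the group total is Σ E_j = 55 + 50 + 43 + 36 + 11 + 9 + 29 + 55 + 55 + 45 + 32 = 420.
Each contributed unit returns 9.020 to the group, so the social optimum is full contribution by everyone: group total = 9.020 × 420 = 3788.40.
Efficiency loss = (9.020 − 1) × 420 = 3368.40.

3368.40 thousand dollars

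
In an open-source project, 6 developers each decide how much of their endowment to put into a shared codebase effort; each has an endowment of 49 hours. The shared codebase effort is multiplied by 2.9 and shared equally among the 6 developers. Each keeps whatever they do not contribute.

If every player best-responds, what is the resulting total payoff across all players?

Each contributed unit returns 2.9/6 = 0.4833 to its contributor — below 1 — so contributing 0 is dominant for every player. At the Nash equilibrium everyone keeps their 49, and the group total is 6 × 49 = 294.

294.00 hours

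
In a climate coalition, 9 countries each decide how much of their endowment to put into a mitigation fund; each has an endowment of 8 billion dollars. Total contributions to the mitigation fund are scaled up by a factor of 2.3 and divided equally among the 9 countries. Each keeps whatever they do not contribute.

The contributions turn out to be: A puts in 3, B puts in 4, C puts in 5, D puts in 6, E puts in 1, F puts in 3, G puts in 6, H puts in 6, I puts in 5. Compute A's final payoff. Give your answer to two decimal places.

Total contributed: 3 + 4 + 5 + 6 + 1 + 3 + 6 + 6 + 5 = 39.
Each receives 2.3 × 39 / 9 = 9.97 from the mitigation fund.
A keeps 8 − 3 = 5, so A's payoff is 5 + 9.97 = 14.97.

14.97 billion dollars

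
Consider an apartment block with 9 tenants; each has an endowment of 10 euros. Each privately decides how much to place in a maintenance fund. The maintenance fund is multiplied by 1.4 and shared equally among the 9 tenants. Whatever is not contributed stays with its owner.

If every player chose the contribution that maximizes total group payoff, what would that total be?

126.00 euros

Each contributed unit returns 1.400 to the group as a whole (0.1556 to each of 9 players), which exceeds 1, so the social optimum is full contribution: group total = 1.400 × 90 = 126.00.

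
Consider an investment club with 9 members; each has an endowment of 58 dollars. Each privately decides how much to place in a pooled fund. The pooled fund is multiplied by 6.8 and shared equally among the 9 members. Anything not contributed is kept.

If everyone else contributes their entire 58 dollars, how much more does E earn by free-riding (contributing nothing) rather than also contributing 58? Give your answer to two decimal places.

14.18 dollars

Switching from a contribution of 58 to 0 lets E keep an extra 58 dollars, but lowers the pooled fund by 58, which costs E their own share of that drop: 6.8/9 × 58 = 43.82.
Net gain = 58 − 43.82 = 14.18. The private return per contributed unit (0.7556) is below 1, so free-riding is indeed the best response regardless of what the others do.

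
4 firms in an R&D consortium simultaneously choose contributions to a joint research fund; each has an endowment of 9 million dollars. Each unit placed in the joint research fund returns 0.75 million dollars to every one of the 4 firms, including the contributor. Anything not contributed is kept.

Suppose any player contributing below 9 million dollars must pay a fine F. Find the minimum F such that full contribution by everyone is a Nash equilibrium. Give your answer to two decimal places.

Given the others contribute fully, the best deviation is to contribute 0 (any partial contribution still incurs the fine and gives up units whose private return 0.75 is below 1).
Deviating from 9 to 0 saves 9 million dollars but forfeits the deviator's share of the drop in the joint research fund: 0.75 × 9 = 6.75.
So the deviation gain is 9 − 6.75 = 2.25, and the fine must be at least 2.25 million dollars to wipe it out.

2.25 million dollars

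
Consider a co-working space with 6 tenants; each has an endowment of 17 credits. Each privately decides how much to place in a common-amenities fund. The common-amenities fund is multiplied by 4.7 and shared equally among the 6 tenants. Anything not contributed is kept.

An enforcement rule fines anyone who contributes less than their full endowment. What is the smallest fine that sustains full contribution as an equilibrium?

Given the others contribute fully, the best deviation is to contribute 0 (any partial contribution still incurs the fine and gives up units whose private return 0.7833 is below 1).
Deviating from 17 to 0 saves 17 credits but forfeits the deviator's share of the drop in the common-amenities fund: 4.7/6 × 17 = 13.32.
So the deviation gain is 17 − 13.32 = 3.68, and the fine must be at least 3.68 credits to wipe it out.

3.68 credits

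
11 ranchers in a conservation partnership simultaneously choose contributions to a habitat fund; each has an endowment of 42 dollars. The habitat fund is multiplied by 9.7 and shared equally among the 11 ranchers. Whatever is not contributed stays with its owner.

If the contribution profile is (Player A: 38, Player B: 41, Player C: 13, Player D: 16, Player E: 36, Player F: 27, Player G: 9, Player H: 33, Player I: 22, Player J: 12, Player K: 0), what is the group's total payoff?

Total contributed: 38 + 41 + 13 + 16 + 36 + 27 + 9 + 33 + 22 + 12 + 0 = 247; total kept: 11 × 42 − 247 = 215.
The habitat fund pays out 9.7 × 247 = 2395.90 in aggregate.
Group total = 215 + 2395.90 = 2610.90.

2610.90 dollars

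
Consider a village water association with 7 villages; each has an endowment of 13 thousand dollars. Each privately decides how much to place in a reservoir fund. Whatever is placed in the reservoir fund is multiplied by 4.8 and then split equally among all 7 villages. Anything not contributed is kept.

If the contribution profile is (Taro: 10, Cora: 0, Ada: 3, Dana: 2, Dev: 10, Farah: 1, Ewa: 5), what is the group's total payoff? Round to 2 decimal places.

Total contributed: 10 + 0 + 3 + 2 + 10 + 1 + 5 = 31; total kept: 7 × 13 − 31 = 60.
The reservoir fund pays out 4.8 × 31 = 148.80 in aggregate.
Group total = 60 + 148.80 = 208.80.

208.80 thousand dollars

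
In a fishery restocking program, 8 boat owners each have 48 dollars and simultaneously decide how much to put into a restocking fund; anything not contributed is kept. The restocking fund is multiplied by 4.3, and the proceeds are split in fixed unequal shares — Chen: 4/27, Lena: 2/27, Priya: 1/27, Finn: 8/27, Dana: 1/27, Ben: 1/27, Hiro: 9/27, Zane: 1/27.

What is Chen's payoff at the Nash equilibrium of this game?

109.16 dollars

For player j, contributing a unit is worthwhile iff 4.3 × (j's share) ≥ 1, i.e. iff j's share is at least 0.2326.
Finn and Hiro clear that bar, contributing 48 each; the remaining 6 contribute 0. Total contributed: 96.
Chen keeps 48 and receives 4.3 × 96 × 4/27 = 61.16 from the restocking fund, for a payoff of 109.16.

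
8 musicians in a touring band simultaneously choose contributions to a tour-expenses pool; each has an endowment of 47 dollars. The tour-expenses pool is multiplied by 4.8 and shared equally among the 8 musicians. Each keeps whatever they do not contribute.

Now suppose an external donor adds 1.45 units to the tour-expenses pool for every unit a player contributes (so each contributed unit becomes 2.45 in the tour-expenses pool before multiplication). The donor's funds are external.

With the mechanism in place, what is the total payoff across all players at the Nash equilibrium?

4421.76 dollars

Under the mechanism each unit contributed yields 4.8 × 2.45 / 8 = 1.4700 back to its contributor per unit of net cost, which exceeds 1, making full contribution the dominant choice for everyone.
At the Nash equilibrium everyone contributes 47. Group total payoff = 4.8 × 2.45 × 376 = 4421.76.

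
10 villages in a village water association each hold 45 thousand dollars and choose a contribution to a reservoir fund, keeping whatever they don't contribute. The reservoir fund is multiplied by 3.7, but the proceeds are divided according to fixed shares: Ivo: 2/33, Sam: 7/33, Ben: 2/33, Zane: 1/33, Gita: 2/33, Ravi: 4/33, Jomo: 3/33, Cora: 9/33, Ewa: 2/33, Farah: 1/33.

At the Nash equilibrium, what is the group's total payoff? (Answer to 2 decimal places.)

For player j, contributing a unit is worthwhile iff 3.7 × (j's share) ≥ 1, i.e. iff j's share is at least 0.2703.
Only Cora (9/33) clears that bar, contributing 45; the remaining 9 contribute 0. Total contributed: 45.
The reservoir fund pays out 3.7 × 45 = 166.50 in total (split across the unequal shares, but the aggregate is all that matters for the group sum).
The 9 free-riders keep 45 each, adding 405. Group total = 405 + 166.50 = 571.50.

571.50 thousand dollars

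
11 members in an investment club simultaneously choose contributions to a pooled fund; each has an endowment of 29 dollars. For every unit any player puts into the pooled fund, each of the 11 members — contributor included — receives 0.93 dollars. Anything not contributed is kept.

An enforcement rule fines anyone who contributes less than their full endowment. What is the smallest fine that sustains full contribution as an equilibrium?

2.03 dollars

Given the others contribute fully, the best deviation is to contribute 0 (any partial contribution still incurs the fine and gives up units whose private return 0.93 is below 1).
Deviating from 29 to 0 saves 29 dollars but forfeits the deviator's share of the drop in the pooled fund: 0.93 × 29 = 26.97.
So the deviation gain is 29 − 26.97 = 2.03, and the fine must be at least 2.03 dollars to wipe it out.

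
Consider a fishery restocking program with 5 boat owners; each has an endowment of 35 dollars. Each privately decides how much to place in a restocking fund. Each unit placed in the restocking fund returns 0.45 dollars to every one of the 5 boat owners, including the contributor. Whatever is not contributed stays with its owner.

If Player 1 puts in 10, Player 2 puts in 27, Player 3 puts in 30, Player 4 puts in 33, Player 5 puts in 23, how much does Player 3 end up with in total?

Total contributed: 10 + 27 + 30 + 33 + 23 = 123.
Each receives 0.45 × 123 = 55.35 from the restocking fund.
Player 3 keeps 35 − 30 = 5, so Player 3's payoff is 5 + 55.35 = 60.35.

60.35 dollars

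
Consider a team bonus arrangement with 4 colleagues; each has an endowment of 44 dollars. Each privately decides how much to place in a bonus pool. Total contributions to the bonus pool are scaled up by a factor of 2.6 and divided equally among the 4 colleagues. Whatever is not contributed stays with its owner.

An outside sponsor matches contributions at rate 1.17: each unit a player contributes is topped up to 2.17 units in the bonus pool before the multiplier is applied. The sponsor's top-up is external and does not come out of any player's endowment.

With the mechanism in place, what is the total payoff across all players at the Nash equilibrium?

992.99 dollars

With the mechanism, a contributed unit returns 2.6 × 2.17 / 4 = 1.4105 per unit of net cost to the contributor — now above 1 — so contributing fully is weakly dominant for every player.
So the Nash equilibrium is full contribution by all 4; the group earns 2.6 × 2.17 × 176 = 992.99.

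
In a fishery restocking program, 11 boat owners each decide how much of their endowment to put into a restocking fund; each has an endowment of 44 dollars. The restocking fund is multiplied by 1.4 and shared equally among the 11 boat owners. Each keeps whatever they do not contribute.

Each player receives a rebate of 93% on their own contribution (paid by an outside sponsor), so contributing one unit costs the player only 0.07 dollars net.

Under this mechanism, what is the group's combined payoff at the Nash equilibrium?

1127.72 dollars

The effective private return per unit is now (1.4/11) / 0.07 = 1.8182 > 1, so every player's dominant strategy flips to full contribution.
So the Nash equilibrium is full contribution by all 11; the group earns 11 × (44 × 0.93 + 1.4 × 44) = 1127.72.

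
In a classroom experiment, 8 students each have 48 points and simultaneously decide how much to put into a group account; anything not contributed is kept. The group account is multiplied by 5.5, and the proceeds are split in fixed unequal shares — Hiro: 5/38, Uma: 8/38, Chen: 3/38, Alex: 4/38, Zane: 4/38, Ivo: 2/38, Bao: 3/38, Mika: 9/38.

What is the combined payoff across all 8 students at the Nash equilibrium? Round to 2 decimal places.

A player with share s gets back 5.5·s per unit contributed, so full contribution is dominant for anyone with s > 1/5.5 = 0.1818 and zero contribution is dominant for anyone below.
The shares above 0.1818 belong to Uma and Mika, contributing 48 each; the remaining 6 contribute 0. Total contributed: 96.
The group account pays out 5.5 × 96 = 528.00 in total (split across the unequal shares, but the aggregate is all that matters for the group sum).
The 6 free-riders keep 48 each, adding 288. Group total = 288 + 528.00 = 816.00.

816.00 points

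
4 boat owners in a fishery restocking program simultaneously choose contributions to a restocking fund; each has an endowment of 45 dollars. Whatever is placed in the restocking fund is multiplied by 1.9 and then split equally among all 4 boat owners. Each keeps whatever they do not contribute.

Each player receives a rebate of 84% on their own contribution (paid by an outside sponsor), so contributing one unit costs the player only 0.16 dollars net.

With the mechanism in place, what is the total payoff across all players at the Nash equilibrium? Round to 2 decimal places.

493.20 dollars

The effective private return per unit is now (1.9/4) / 0.16 = 2.9688 > 1, so every player's dominant strategy flips to full contribution.
At the Nash equilibrium everyone contributes 45. Group total payoff = 4 × (45 × 0.84 + 1.9 × 45) = 493.20.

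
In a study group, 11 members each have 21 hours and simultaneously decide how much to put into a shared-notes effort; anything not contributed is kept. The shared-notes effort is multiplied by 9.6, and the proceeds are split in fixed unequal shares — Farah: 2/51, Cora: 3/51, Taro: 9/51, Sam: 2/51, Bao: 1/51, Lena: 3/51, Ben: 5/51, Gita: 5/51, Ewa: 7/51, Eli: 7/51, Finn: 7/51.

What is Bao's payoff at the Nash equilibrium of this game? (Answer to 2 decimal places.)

36.81 hours

A player with share s gets back 9.6·s per unit contributed, so full contribution is dominant for anyone with s > 1/9.6 = 0.1042 and zero contribution is dominant for anyone below.
The shares above 0.1042 belong to Taro, Ewa, Eli and Finn, contributing 21 each; the remaining 7 contribute 0. Total contributed: 84.
Bao keeps 21 and receives 9.6 × 84 × 1/51 = 15.81 from the shared-notes effort, for a payoff of 36.81.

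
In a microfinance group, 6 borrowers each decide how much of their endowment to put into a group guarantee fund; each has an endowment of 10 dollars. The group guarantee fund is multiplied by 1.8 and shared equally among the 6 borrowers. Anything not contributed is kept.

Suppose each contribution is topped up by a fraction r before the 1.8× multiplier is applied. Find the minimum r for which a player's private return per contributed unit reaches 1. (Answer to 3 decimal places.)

With matching at rate r, one contributed unit becomes (1 + r) in the group guarantee fund and returns 1.8 × (1 + r) / 6 to the contributor.
Setting this equal to 1: 1 + r = 6/1.8 = 3.3333.
So the minimum matching rate is r = 3.3333 − 1 = 2.333.

2.333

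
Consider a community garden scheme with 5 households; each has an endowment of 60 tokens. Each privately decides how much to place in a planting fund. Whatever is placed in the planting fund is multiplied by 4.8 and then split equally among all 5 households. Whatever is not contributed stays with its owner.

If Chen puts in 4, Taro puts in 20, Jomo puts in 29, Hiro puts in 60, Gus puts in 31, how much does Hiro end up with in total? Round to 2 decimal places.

138.24 tokens

Total contributed: 4 + 20 + 29 + 60 + 31 = 144.
Each receives 4.8 × 144 / 5 = 138.24 from the planting fund.
Hiro keeps 60 − 60 = 0, so Hiro's payoff is 0 + 138.24 = 138.24.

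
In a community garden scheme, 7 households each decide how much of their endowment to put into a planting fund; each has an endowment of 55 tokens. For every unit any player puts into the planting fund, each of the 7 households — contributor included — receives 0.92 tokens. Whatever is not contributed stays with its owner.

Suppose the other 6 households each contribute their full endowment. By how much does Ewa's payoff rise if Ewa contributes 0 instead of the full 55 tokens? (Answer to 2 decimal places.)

Switching from a contribution of 55 to 0 lets Ewa keep an extra 55 tokens, but lowers the planting fund by 55, which costs Ewa their own share of that drop: 0.92 × 55 = 50.60.
Net gain = 55 − 50.60 = 4.40. The private return per contributed unit (0.92) is below 1, so free-riding is indeed the best response regardless of what the others do.

4.40 tokens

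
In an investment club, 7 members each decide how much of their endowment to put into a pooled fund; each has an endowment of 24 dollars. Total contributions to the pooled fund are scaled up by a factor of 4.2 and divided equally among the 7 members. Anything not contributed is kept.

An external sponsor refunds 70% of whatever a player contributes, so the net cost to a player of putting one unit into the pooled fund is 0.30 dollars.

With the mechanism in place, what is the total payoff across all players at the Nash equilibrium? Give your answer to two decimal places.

Under the mechanism each unit contributed yields (4.2/7) / 0.30 = 2.0000 back to its contributor per unit of net cost, which exceeds 1, making full contribution the dominant choice for everyone.
At the Nash equilibrium everyone contributes 24. Group total payoff = 7 × (24 × 0.70 + 4.2 × 24) = 823.20.

823.20 dollars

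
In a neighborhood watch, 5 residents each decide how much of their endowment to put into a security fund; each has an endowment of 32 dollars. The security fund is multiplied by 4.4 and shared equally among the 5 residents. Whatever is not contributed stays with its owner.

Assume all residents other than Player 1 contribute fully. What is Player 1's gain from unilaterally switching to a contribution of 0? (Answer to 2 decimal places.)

Switching from a contribution of 32 to 0 lets Player 1 keep an extra 32 dollars, but lowers the security fund by 32, which costs Player 1 their own share of that drop: 4.4/5 × 32 = 28.16.
Net gain = 32 − 28.16 = 3.84. The private return per contributed unit (0.8800) is below 1, so free-riding is indeed the best response regardless of what the others do.

3.84 dollars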